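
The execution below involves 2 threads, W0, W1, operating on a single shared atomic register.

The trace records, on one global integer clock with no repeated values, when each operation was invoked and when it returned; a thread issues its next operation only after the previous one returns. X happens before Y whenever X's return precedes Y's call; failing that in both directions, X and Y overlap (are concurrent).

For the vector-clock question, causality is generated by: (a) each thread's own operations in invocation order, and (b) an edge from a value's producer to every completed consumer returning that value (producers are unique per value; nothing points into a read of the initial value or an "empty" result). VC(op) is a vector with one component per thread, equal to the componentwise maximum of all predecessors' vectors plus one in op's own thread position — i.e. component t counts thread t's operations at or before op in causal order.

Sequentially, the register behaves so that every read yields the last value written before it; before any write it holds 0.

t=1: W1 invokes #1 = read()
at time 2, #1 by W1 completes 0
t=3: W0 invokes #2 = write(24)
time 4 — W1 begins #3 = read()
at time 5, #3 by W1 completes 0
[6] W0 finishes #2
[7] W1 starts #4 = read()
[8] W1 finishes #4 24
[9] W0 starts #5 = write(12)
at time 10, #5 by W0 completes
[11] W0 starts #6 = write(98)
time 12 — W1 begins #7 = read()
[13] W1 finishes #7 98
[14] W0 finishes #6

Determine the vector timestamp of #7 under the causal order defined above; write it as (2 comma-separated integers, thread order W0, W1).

no predecessors for #1 (invoked 1): W1 increments from zero → (0, 1)
no predecessors for #2 (invoked 3): W0 increments from zero → (1, 0)
invoked at 4, #3 merges VC(#1)=(0, 1) and bumps W1's slot → (0, 2)
invoked at 9, #5 merges VC(#2)=(1, 0) and bumps W0's slot → (2, 0)
invoked at 11, #6 merges VC(#5)=(2, 0) and bumps W0's slot → (3, 0)
invoked at 7, #4 merges VC(#2)=(1, 0), VC(#3)=(0, 2) and bumps W1's slot → (1, 3)
invoked at 12, #7 merges VC(#4)=(1, 3), VC(#6)=(3, 0) and bumps W1's slot → (3, 4)
target: VC(#7) = (3, 4)

(3, 4)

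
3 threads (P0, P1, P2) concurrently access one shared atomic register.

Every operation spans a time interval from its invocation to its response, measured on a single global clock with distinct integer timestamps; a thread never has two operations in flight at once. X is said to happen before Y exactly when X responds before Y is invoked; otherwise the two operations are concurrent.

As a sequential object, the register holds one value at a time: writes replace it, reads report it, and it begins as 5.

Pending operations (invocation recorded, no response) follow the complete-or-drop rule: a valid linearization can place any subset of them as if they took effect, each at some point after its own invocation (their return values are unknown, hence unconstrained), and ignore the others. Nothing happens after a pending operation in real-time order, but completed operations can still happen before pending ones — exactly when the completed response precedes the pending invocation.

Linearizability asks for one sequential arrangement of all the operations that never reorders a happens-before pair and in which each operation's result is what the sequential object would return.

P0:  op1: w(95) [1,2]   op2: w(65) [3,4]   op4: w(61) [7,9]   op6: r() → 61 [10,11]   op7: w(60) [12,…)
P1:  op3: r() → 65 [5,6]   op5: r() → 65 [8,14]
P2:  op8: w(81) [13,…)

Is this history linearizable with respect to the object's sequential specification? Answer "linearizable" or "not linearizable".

one valid linearization: op1, op2, op3, op5, op4, op6
1. op1 w(95), leaving value 95
2. op2 w(65), leaving value 65
3. op3 r() → 65, leaving value 65
4. op5 r() → 65, leaving value 65
5. op4 w(61), leaving value 61
6. op6 r() → 61, leaving value 61

linearizable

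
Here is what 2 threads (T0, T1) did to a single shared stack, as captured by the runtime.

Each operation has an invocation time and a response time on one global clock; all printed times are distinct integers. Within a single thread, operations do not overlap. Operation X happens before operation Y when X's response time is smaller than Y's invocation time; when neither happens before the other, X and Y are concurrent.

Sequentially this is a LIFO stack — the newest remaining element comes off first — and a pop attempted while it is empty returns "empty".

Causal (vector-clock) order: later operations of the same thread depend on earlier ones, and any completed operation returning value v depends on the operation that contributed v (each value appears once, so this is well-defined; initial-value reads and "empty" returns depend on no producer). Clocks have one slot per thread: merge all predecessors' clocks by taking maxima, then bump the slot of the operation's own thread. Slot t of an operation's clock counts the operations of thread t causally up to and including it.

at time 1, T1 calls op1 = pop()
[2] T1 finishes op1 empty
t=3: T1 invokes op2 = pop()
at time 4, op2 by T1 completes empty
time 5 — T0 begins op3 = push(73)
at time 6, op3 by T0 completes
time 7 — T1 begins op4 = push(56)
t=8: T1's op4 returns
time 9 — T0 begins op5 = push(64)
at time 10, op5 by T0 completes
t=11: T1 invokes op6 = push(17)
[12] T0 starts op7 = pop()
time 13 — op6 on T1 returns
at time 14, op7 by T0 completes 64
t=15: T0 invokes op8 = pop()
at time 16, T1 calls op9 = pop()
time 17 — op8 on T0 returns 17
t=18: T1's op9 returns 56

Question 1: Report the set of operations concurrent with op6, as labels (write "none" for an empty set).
op7

op6 spans [11,13]; an op avoiding the whole window 11..13 is ordered, any other is concurrent
op1 [1,2]: before
op2 [3,4]: before
op3 [5,6]: before
op4 [7,8]: before
op5 [9,10]: before
op7 [12,14]: concurrent
op8 [15,17]: after
op9 [16,18]: after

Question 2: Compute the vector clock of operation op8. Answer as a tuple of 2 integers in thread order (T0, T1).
(4, 4)

no predecessors for op1 (invoked 1): T1 increments from zero → (0, 1)
no predecessors for op3 (invoked 5): T0 increments from zero → (1, 0)
from VC(op1)=(0, 1), op2 (invoked 3) maxes components and bumps T1 → (0, 2)
from VC(op3)=(1, 0), op5 (invoked 9) maxes components and bumps T0 → (2, 0)
from VC(op2)=(0, 2), op4 (invoked 7) maxes components and bumps T1 → (0, 3)
from VC(op5)=(2, 0), op7 (invoked 12) maxes components and bumps T0 → (3, 0)
from VC(op4)=(0, 3), op6 (invoked 11) maxes components and bumps T1 → (0, 4)
from VC(op4)=(0, 3), VC(op6)=(0, 4), op9 (invoked 16) maxes components and bumps T1 → (0, 5)
from VC(op6)=(0, 4), VC(op7)=(3, 0), op8 (invoked 15) maxes components and bumps T0 → (4, 4)
target: VC(op8) = (4, 4)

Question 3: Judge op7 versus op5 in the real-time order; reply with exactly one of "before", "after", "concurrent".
after

op7 spans [12,14], op5 spans [9,10]
resp(op5)=10 < inv(op7)=12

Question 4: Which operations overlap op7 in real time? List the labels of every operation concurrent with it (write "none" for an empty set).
op6

concurrent with op7 ([12,14]): every op whose interval crosses 12..14
op1 [1,2]: before
op2 [3,4]: before
op3 [5,6]: before
op4 [7,8]: before
op5 [9,10]: before
op6 [11,13]: concurrent
op8 [15,17]: after
op9 [16,18]: after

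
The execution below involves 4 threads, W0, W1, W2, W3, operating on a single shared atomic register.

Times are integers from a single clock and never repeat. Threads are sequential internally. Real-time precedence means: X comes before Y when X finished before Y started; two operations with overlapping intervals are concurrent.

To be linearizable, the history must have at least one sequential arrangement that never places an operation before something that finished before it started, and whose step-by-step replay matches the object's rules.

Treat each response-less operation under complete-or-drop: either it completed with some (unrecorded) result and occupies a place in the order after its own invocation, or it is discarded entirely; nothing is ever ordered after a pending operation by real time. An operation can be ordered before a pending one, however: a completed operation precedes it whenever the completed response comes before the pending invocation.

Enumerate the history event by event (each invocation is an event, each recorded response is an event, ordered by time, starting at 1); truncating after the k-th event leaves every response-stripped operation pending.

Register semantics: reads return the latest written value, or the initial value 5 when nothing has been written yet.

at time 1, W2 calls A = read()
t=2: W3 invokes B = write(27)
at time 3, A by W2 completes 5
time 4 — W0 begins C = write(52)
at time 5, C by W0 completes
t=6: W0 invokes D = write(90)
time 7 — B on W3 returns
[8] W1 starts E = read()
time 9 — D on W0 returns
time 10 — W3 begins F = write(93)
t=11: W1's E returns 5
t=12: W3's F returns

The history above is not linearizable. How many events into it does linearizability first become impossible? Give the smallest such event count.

11

events 1..10 are still linearizable — one witness is A, B, C, D:
1. A read() → 5, leaving value 5
2. B write(27), leaving value 27
3. C write(52), leaving value 52
4. D write(90), leaving value 90
once event 11 joins (E's response, time 11), exhaustive search finds no witness
completion choices over the 1 pending operation (F) were checked; none helps
e.g. A, B, C, D, E (pending dropped): illegal at step 5, since E read() → 5 cannot apply there
e.g. A, B, C, E, D (pending dropped): illegal at step 4, since E read() → 5 cannot apply there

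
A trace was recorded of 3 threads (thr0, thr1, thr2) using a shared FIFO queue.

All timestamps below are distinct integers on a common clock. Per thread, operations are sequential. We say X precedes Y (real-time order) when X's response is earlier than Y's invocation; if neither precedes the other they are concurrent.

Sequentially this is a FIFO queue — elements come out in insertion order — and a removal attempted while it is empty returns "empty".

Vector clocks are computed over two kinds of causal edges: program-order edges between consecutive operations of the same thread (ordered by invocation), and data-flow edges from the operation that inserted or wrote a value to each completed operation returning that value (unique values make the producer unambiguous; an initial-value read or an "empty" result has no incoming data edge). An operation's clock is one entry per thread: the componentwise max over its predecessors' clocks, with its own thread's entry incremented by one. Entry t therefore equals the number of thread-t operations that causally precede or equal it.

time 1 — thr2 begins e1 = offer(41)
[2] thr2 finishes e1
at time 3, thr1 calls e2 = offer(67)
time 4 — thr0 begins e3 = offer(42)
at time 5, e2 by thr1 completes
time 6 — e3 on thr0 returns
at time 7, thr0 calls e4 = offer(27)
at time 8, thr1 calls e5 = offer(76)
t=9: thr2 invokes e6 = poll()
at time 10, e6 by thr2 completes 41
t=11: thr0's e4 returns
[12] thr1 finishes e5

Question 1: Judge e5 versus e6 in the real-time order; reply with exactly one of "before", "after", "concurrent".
Answer: concurrent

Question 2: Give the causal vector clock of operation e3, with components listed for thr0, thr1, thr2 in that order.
Answer: (1, 0, 0)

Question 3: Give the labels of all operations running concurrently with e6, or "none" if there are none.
Answer: e4, e5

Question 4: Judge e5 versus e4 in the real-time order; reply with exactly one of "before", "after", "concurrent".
Answer: concurrent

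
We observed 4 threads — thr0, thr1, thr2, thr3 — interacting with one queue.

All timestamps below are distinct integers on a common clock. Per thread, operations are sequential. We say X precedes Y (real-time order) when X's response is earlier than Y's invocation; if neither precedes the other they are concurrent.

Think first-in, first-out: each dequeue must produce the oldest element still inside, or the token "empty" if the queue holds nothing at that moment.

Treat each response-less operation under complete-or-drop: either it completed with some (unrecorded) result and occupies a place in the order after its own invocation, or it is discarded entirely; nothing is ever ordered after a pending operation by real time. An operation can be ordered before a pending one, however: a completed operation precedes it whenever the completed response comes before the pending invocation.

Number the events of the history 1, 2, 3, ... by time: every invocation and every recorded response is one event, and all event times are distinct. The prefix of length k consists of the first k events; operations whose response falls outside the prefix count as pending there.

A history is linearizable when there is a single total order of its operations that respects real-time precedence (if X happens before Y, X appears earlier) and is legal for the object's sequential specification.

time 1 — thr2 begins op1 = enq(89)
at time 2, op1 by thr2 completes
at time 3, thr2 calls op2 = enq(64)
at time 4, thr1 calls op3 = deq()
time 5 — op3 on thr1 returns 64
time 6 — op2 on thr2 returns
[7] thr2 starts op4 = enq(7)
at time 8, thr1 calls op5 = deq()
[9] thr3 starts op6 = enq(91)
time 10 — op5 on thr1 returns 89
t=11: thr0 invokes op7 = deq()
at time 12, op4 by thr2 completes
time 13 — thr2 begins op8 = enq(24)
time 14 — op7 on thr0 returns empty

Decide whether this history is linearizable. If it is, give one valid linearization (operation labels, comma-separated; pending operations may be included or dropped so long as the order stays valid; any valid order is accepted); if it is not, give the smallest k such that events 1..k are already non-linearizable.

cut after 4 events: linearizable; cut after 5 events (op3 responds, time 5): not linearizable
the sole real-time-consistent order of 2 completed operations fails the queue replay
no escape via the 1 pending operation (op2): every completion choice fails
e.g. op1, op3 (pending dropped): illegal at step 2, since op3 deq() → 64 cannot apply there

not linearizable — minimal violating prefix: 5 events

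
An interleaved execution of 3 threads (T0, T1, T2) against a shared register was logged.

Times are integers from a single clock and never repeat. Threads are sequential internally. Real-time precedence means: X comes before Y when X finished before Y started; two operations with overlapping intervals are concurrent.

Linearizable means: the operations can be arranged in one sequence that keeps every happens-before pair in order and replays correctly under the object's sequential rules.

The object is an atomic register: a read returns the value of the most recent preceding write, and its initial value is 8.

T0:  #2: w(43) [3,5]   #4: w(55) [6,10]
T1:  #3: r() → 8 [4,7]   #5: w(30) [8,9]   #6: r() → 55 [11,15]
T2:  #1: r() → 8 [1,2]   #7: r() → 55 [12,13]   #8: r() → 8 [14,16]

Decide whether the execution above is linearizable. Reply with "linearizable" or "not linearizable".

prefix check: 1..15 passes, 1..16 fails once #8's time-16 response joins
real-time-consistent orders of the 8 completed operations: 15 — all fail the register replay
sample order #1, #2, #3, #4, #5, #6, #7, #8 stalls at step 3 — #3 r() → 8 has no legal effect
sample order #1, #2, #3, #4, #5, #7, #6, #8 stalls at step 3 — #3 r() → 8 has no legal effect

not linearizable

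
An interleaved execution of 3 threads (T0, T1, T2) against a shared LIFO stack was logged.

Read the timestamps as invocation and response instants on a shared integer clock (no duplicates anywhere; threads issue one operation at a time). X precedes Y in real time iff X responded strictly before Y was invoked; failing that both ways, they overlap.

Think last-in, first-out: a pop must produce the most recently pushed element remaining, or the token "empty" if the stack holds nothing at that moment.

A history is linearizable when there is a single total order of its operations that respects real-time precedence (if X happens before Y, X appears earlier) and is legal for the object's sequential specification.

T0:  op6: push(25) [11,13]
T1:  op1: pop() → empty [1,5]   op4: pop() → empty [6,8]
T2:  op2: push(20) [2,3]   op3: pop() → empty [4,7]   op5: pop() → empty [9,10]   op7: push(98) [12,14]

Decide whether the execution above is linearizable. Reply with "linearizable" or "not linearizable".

not linearizable

already the first 8 events (up to op4's response at time 8) admit no linearization; the first 7 still do
all 5 real-time-respecting orders fail — 4 completed LIFO stack operations, no legal replay
take op1, op2, op3, op4: step 3 already fails, because op3 pop() → empty cannot occur there
take op1, op2, op4, op3: step 3 already fails, because op4 pop() → empty cannot occur there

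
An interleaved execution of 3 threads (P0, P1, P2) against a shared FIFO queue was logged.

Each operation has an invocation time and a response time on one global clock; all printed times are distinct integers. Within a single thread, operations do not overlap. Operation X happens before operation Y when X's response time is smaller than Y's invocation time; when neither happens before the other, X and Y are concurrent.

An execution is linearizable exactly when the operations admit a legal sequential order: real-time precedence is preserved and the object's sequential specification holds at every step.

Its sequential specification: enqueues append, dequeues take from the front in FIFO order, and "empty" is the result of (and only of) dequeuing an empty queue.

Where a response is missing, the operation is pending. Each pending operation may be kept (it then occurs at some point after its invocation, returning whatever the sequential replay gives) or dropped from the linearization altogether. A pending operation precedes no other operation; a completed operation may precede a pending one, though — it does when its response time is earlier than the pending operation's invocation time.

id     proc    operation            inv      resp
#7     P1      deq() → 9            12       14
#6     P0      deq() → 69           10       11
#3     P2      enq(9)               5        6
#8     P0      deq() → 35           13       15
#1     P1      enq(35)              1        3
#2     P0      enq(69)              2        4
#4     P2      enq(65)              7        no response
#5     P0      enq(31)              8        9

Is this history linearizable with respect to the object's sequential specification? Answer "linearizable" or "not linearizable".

a witness: #2, #1, #3, #4, #5, #6, #8, #7
after step 1 (#2 enq(69)): queue <69>
after step 2 (#1 enq(35)): queue <69,35>
after step 3 (#3 enq(9)): queue <69,35,9>
after step 4 (#4 enq(65) (pending, included)): queue <69,35,9,65>
after step 5 (#5 enq(31)): queue <69,35,9,65,31>
after step 6 (#6 deq() → 69): queue <35,9,65,31>
after step 7 (#8 deq() → 35): queue <9,65,31>
after step 8 (#7 deq() → 9): queue <65,31>

linearizable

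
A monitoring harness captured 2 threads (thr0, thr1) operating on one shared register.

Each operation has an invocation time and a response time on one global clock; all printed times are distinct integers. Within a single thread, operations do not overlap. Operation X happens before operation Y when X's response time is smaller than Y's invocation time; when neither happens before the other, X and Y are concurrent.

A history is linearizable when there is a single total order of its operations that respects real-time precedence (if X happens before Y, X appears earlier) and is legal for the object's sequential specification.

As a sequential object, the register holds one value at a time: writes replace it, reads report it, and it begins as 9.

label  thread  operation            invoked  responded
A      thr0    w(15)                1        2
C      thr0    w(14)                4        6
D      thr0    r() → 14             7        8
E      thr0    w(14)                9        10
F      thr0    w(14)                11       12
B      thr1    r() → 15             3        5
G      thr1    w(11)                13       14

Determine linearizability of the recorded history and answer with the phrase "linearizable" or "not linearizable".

linearizable

one valid linearization: A, B, C, D, E, F, G
1. A w(15), leaving value 15
2. B r() → 15, leaving value 15
3. C w(14), leaving value 14
4. D r() → 14, leaving value 14
5. E w(14), leaving value 14
6. F w(14), leaving value 14
7. G w(11), leaving value 11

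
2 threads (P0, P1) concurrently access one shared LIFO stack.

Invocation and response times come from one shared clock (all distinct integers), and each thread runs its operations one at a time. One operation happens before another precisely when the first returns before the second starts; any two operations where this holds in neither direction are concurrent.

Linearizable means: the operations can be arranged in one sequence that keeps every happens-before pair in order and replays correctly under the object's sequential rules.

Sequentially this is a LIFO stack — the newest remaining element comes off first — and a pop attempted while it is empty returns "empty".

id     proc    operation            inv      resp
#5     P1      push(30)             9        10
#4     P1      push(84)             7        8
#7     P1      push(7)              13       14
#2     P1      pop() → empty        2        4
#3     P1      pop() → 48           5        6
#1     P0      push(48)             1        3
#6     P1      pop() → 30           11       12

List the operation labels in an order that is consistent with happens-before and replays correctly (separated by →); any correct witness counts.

after step 1 (#2 pop() → empty): stack <>
after step 2 (#1 push(48)): stack <48>
after step 3 (#3 pop() → 48): stack <>
after step 4 (#4 push(84)): stack <84>
after step 5 (#5 push(30)): stack <84,30>
after step 6 (#6 pop() → 30): stack <84>
after step 7 (#7 push(7)): stack <84,7>

#2 → #1 → #3 → #4 → #5 → #6 → #7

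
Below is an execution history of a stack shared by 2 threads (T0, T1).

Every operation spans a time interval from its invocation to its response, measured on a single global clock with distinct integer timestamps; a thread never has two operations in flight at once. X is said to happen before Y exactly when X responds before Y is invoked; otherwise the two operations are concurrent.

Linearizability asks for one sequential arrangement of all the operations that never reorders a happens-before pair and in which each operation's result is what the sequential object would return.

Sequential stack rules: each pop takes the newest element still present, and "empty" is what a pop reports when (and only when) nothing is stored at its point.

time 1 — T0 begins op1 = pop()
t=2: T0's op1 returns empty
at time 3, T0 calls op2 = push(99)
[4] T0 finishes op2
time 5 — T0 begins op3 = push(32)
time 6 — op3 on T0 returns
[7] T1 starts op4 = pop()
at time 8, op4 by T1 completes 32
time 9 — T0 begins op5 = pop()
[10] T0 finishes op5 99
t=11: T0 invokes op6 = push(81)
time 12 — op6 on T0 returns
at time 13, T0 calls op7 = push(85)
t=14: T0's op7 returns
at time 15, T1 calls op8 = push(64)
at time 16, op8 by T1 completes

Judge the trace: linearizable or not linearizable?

linearizable

one valid linearization: op1, op2, op3, op4, op5, op6, op7, op8
step 1: op1 pop() → empty — stack <>
step 2: op2 push(99) — stack <99>
step 3: op3 push(32) — stack <99,32>
step 4: op4 pop() → 32 — stack <99>
step 5: op5 pop() → 99 — stack <>
step 6: op6 push(81) — stack <81>
step 7: op7 push(85) — stack <81,85>
step 8: op8 push(64) — stack <81,85,64>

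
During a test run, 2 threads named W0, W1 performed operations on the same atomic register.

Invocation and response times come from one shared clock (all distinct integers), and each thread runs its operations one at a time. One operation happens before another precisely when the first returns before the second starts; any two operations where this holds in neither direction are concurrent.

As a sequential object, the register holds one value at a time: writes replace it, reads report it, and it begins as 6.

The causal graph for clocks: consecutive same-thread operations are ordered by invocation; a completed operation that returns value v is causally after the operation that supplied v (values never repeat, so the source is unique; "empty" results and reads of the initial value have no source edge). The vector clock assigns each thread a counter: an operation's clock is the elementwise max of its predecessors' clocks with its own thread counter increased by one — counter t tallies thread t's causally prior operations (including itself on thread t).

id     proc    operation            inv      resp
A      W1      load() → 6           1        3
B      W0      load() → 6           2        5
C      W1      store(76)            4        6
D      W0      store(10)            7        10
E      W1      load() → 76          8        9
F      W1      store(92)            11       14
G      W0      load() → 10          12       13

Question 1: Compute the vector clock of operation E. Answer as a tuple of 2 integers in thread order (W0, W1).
VC(A, invoked at 1): no causal predecessors; +1 on W1 → (0, 1)
VC(B, invoked at 2): no causal predecessors; +1 on W0 → (1, 0)
merge at C (invoked 4): VC(A)=(0, 1), own-thread bump on W1 → (0, 2)
merge at D (invoked 7): VC(B)=(1, 0), own-thread bump on W0 → (2, 0)
merge at E (invoked 8): VC(C)=(0, 2), own-thread bump on W1 → (0, 3)
merge at G (invoked 12): VC(D)=(2, 0), own-thread bump on W0 → (3, 0)
merge at F (invoked 11): VC(E)=(0, 3), own-thread bump on W1 → (0, 4)
target: VC(E) = (0, 3)

(0, 3)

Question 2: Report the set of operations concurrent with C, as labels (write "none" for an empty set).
concurrent with C ([4,6]): every op whose interval crosses 4..6
A [1,3]: before
B [2,5]: concurrent
D [7,10]: after
E [8,9]: after
F [11,14]: after
G [12,13]: after

B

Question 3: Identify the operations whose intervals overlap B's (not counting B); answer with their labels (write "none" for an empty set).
B runs from 2 to 5; window-overlapping ops are concurrent
A [1,3]: concurrent
C [4,6]: concurrent
D [7,10]: after
E [8,9]: after
F [11,14]: after
G [12,13]: after

A, C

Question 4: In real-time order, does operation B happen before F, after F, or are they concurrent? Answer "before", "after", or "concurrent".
B spans [2,5], F spans [11,14]
resp(B)=5 < inv(F)=11

before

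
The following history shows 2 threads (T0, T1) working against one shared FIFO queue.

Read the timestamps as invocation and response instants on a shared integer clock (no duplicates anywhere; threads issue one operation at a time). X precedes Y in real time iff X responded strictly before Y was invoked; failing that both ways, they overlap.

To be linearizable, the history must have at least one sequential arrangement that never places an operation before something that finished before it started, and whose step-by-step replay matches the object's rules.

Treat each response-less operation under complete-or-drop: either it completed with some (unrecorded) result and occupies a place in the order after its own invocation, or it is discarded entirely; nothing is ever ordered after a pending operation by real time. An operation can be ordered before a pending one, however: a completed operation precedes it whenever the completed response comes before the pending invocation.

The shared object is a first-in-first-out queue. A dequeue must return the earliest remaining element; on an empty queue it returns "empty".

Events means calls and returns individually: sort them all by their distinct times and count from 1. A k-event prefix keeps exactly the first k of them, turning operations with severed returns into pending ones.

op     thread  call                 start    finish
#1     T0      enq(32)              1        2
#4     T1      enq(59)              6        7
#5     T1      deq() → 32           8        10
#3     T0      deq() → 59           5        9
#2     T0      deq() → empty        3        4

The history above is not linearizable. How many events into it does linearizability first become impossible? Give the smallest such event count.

events 1..3 are linearizable, e.g. via #1:
step 1: #1 enq(32) — queue <32>
event 4 — #2's response, time 4 — after it, nothing linearizes
one such order, #1, #2, breaks at step 2 where #2 deq() → empty is illegal

4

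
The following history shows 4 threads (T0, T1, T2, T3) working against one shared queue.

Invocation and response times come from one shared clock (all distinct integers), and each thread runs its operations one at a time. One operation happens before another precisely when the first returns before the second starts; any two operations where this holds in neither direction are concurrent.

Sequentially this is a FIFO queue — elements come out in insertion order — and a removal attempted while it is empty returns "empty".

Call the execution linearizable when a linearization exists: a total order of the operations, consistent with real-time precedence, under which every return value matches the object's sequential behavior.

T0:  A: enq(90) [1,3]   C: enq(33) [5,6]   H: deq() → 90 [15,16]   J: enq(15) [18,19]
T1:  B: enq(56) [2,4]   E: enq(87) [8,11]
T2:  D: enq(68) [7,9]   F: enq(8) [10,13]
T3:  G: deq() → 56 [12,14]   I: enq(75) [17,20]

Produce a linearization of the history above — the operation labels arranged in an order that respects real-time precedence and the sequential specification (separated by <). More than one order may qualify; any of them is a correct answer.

1. B enq(56), leaving queue <56>
2. A enq(90), leaving queue <56,90>
3. C enq(33), leaving queue <56,90,33>
4. D enq(68), leaving queue <56,90,33,68>
5. E enq(87), leaving queue <56,90,33,68,87>
6. F enq(8), leaving queue <56,90,33,68,87,8>
7. G deq() → 56, leaving queue <90,33,68,87,8>
8. H deq() → 90, leaving queue <33,68,87,8>
9. I enq(75), leaving queue <33,68,87,8,75>
10. J enq(15), leaving queue <33,68,87,8,75,15>

B < A < C < D < E < F < G < H < I < J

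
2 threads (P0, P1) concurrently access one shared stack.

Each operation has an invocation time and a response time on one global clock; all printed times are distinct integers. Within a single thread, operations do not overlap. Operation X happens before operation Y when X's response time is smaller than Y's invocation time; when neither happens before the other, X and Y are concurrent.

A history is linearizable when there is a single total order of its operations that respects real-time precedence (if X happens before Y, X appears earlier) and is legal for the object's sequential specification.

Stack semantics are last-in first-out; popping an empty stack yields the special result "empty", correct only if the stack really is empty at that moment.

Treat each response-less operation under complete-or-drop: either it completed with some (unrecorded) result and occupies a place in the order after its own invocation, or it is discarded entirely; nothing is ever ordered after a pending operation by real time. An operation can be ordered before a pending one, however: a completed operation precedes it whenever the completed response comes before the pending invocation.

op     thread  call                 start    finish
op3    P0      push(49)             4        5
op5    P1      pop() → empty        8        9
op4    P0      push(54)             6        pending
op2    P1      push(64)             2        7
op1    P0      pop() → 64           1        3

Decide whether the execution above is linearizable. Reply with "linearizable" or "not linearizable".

prefix check: 1..8 passes, 1..9 fails once op5's time-9 response joins
the 4 completed operations admit 3 real-time orders; each fails the stack replay
no completion choice of the 1 pending operation (op4) rescues it — every subset was tried
for example op1, op2, op3, op5 (pending dropped) fails at step 1: op1 pop() → 64 is not legal there
for example op1, op3, op2, op5 (pending dropped) fails at step 1: op1 pop() → 64 is not legal there

not linearizable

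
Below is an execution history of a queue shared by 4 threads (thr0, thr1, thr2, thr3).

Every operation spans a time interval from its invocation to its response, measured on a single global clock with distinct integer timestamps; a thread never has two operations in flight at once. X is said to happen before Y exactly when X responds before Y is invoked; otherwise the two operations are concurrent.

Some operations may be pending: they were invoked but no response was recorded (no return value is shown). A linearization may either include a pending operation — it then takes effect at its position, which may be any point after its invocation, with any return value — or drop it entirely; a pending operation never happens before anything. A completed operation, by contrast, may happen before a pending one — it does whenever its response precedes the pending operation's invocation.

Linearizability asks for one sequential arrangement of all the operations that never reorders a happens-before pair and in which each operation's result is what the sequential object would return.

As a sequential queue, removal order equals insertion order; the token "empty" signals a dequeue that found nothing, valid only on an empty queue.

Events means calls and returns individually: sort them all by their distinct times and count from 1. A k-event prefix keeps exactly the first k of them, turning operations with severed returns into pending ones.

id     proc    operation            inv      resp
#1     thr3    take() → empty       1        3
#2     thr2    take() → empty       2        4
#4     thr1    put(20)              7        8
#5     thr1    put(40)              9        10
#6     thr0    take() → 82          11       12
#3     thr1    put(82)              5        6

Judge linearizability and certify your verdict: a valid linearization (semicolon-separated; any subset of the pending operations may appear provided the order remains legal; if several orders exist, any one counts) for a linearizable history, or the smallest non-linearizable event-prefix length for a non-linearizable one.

step 1: #1 take() → empty — queue <>
step 2: #2 take() → empty — queue <>
step 3: #3 put(82) — queue <82>
step 4: #4 put(20) — queue <82,20>
step 5: #5 put(40) — queue <82,20,40>
step 6: #6 take() → 82 — queue <20,40>

linearizable — witness: #1; #2; #3; #4; #5; #6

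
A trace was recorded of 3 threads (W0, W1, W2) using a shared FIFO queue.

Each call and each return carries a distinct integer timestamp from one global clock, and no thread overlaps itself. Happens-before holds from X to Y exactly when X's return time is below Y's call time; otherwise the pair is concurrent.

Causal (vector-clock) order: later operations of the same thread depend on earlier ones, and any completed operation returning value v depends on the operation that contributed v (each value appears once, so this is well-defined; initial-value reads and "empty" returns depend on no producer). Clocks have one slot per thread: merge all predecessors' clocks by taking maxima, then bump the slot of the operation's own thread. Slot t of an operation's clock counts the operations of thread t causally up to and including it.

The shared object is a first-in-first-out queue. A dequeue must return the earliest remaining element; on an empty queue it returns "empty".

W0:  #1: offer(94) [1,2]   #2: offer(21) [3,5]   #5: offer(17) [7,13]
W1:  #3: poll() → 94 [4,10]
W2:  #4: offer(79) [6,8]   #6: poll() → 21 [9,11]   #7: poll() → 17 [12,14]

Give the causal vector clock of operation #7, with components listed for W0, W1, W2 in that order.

VC(#4, invoked at 6): no causal predecessors; +1 on W2 → (0, 0, 1)
VC(#1, invoked at 1): no causal predecessors; +1 on W0 → (1, 0, 0)
from VC(#1)=(1, 0, 0), #3 (invoked 4) maxes components and bumps W1 → (1, 1, 0)
from VC(#1)=(1, 0, 0), #2 (invoked 3) maxes components and bumps W0 → (2, 0, 0)
from VC(#2)=(2, 0, 0), #5 (invoked 7) maxes components and bumps W0 → (3, 0, 0)
from VC(#2)=(2, 0, 0), VC(#4)=(0, 0, 1), #6 (invoked 9) maxes components and bumps W2 → (2, 0, 2)
from VC(#5)=(3, 0, 0), VC(#6)=(2, 0, 2), #7 (invoked 12) maxes components and bumps W2 → (3, 0, 3)
target: VC(#7) = (3, 0, 3)

(3, 0, 3)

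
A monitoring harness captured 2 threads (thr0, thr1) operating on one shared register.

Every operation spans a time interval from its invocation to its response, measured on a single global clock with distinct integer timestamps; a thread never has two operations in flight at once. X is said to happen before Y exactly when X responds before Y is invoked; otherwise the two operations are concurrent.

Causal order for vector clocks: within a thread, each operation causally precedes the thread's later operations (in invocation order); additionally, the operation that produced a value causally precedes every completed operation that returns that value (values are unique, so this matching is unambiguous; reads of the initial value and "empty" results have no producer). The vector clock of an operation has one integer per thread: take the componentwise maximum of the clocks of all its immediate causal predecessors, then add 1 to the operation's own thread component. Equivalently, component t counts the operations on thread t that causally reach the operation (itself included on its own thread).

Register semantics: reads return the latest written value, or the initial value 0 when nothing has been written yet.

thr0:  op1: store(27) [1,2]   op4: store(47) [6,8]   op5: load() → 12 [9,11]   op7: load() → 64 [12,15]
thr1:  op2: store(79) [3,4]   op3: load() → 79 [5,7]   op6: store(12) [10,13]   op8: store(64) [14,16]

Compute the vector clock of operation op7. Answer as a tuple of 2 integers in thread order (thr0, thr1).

op2 (invocation 3): nothing precedes it; thr1's component alone gives (0, 1)
op1 (invocation 1): nothing precedes it; thr0's component alone gives (1, 0)
merge at op3 (invoked 5): VC(op2)=(0, 1), own-thread bump on thr1 → (0, 2)
merge at op4 (invoked 6): VC(op1)=(1, 0), own-thread bump on thr0 → (2, 0)
merge at op6 (invoked 10): VC(op3)=(0, 2), own-thread bump on thr1 → (0, 3)
merge at op8 (invoked 14): VC(op6)=(0, 3), own-thread bump on thr1 → (0, 4)
merge at op5 (invoked 9): VC(op4)=(2, 0), VC(op6)=(0, 3), own-thread bump on thr0 → (3, 3)
merge at op7 (invoked 12): VC(op5)=(3, 3), VC(op8)=(0, 4), own-thread bump on thr0 → (4, 4)
target: VC(op7) = (4, 4)

(4, 4)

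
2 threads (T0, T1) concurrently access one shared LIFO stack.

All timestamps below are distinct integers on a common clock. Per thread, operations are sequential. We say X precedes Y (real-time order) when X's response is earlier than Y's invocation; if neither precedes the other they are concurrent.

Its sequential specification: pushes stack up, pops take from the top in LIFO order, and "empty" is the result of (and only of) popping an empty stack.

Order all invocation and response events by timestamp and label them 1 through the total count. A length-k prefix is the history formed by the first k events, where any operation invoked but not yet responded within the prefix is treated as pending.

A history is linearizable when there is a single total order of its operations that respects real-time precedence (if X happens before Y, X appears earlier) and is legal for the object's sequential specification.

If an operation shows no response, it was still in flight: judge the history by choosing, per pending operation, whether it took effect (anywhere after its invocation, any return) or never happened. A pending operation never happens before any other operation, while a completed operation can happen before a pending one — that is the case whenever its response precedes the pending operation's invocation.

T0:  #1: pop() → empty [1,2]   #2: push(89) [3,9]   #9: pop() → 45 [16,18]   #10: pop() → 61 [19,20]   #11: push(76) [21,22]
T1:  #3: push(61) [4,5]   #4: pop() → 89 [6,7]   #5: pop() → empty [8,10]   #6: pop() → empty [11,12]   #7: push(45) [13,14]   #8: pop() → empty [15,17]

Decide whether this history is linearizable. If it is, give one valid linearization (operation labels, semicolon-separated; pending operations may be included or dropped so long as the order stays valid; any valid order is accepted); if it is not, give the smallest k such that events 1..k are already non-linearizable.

cut after 9 events: linearizable; cut after 10 events (#5 responds, time 10): not linearizable
every one of the 4 real-time-consistent orders over 5 completed LIFO stack ops fails the sequential spec
e.g. #1, #2, #3, #4, #5: illegal at step 4, since #4 pop() → 89 cannot apply there
e.g. #1, #3, #2, #4, #5: illegal at step 5, since #5 pop() → empty cannot apply there

not linearizable — minimal violating prefix: 10 events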